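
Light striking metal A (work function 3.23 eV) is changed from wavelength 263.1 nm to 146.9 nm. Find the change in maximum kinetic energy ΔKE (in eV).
3.7276 eV

Using Einstein's equation: KE_max = hc/λ - φ

For λ₁ = 263.1 nm:
KE₁ = hc/λ₁ - φ = 4.7124 - 3.23 = 1.4824 eV

For λ₂ = 146.9 nm:
KE₂ = hc/λ₂ - φ = 8.4400 - 3.23 = 5.2100 eV

Change in KE:
ΔKE = KE₂ - KE₁ = 5.2100 - 1.4824 = 3.7276 eV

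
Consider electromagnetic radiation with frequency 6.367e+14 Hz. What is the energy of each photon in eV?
2.6332 eV

Using E = hf:

E = hf = (6.626×10⁻³⁴ J·s)(6.367e+14 Hz)
E = 2.6332 eV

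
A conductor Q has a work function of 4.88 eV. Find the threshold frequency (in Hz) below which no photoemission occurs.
1.1800e+15 Hz

The threshold frequency is when the photon energy equals the work function:
hf₀ = φ

Solving for f₀:
f₀ = φ/h = (4.88 eV × 1.602×10⁻¹⁹ J/eV) / (6.626×10⁻³⁴ J·s)
f₀ = 1.1800e+15 Hz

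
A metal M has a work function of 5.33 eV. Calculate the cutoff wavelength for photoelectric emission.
232.62 nm

The threshold wavelength is when the photon energy equals the work function:
hc/λ₀ = φ

Solving for λ₀:
λ₀ = hc/φ = (6.626×10⁻³⁴ J·s)(3×10⁸ m/s) / (5.33 eV × 1.602×10⁻¹⁹ J/eV)
λ₀ = 232.62 nm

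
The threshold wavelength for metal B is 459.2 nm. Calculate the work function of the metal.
2.70 eV

At the threshold wavelength, photon energy equals work function:
φ = hc/λ₀

Calculating:
φ = (6.626×10⁻³⁴ J·s)(3×10⁸ m/s) / (459.2×10⁻⁹ m)
φ = 2.70 eV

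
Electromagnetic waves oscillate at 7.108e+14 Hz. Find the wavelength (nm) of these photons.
421.77 nm

Using the wave equation: c = fλ

Solving for wavelength:
λ = c/f = (3×10⁸ m/s) / (7.108e+14 Hz)
λ = 421.77 nm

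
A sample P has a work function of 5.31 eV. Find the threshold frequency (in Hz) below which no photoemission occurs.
1.2840e+15 Hz

The threshold frequency is when the photon energy equals the work function:
hf₀ = φ

Solving for f₀:
f₀ = φ/h = (5.31 eV × 1.602×10⁻¹⁹ J/eV) / (6.626×10⁻³⁴ J·s)
f₀ = 1.2840e+15 Hz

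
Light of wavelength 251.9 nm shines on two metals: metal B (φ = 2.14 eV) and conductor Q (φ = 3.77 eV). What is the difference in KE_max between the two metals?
1.6300 eV

Using KE_max = hc/λ - φ for each metal:

Photon energy: E = hc/λ = 4.9220 eV

For metal B (φ₁ = 2.14 eV):
KE₁ = E - φ₁ = 4.9220 - 2.14 = 2.7820 eV

For conductor Q (φ₂ = 3.77 eV):
KE₂ = E - φ₂ = 4.9220 - 3.77 = 1.1520 eV

Difference:
ΔKE = KE₁ - KE₂ = 2.7820 - 1.1520 = 1.6300 eV

Note: The difference equals the difference in work functions: 3.77 - 2.14 = 1.63 eV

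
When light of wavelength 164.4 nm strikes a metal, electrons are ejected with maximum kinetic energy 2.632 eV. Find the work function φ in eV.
4.91 eV

From Einstein's photoelectric equation: KE_max = hf - φ = hc/λ - φ

Rearranging for φ:
φ = hc/λ - KE_max

Calculate photon energy:
E_photon = hc/λ = 7.5416 eV

Therefore:
φ = 7.5416 - 2.632 = 4.91 eV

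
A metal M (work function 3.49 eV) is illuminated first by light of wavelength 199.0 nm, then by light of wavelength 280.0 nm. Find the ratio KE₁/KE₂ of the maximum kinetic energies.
2.9215

Using Einstein's equation: KE_max = hc/λ - φ

For λ₁ = 199.0 nm:
E₁ = hc/λ₁ = 6.2304 eV
KE₁ = E₁ - φ = 6.2304 - 3.49 = 2.7404 eV

For λ₂ = 280.0 nm:
E₂ = hc/λ₂ = 4.4280 eV
KE₂ = E₂ - φ = 4.4280 - 3.49 = 0.9380 eV

Ratio: KE₁/KE₂ = 2.7404/0.9380 = 2.9215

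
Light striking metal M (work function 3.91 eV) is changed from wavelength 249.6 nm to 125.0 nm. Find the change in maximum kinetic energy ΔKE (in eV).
4.9514 eV

Using Einstein's equation: KE_max = hc/λ - φ

For λ₁ = 249.6 nm:
KE₁ = hc/λ₁ - φ = 4.9673 - 3.91 = 1.0573 eV

For λ₂ = 125.0 nm:
KE₂ = hc/λ₂ - φ = 9.9187 - 3.91 = 6.0087 eV

Change in KE:
ΔKE = KE₂ - KE₁ = 6.0087 - 1.0573 = 4.9514 eV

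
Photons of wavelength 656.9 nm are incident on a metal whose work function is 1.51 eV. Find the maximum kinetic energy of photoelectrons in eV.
0.3774 eV

Using Einstein's photoelectric equation: KE_max = hf - φ = hc/λ - φ

First, calculate the photon energy:
E_photon = hc/λ = (6.626×10⁻³⁴ J·s)(3×10⁸ m/s) / (656.9×10⁻⁹ m)
E_photon = 1.8874 eV

Then, the maximum kinetic energy:
KE_max = E_photon - φ = 1.8874 eV - 1.51 eV = 0.3774 eV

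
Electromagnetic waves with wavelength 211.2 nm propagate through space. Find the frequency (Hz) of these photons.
1.4195e+15 Hz

Using the wave equation: c = fλ

Solving for frequency:
f = c/λ = (3×10⁸ m/s) / (211.2×10⁻⁹ m)
f = 1.4195e+15 Hz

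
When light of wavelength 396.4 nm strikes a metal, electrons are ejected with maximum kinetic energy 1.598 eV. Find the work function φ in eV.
1.53 eV

From Einstein's photoelectric equation: KE_max = hf - φ = hc/λ - φ

Rearranging for φ:
φ = hc/λ - KE_max

Calculate photon energy:
E_photon = hc/λ = 3.1278 eV

Therefore:
φ = 3.1278 - 1.598 = 1.53 eV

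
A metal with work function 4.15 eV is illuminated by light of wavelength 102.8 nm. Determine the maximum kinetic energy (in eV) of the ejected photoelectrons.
7.9107 eV

Using Einstein's photoelectric equation: KE_max = hf - φ = hc/λ - φ

First, calculate the photon energy:
E_photon = hc/λ = (6.626×10⁻³⁴ J·s)(3×10⁸ m/s) / (102.8×10⁻⁹ m)
E_photon = 12.0607 eV

Then, the maximum kinetic energy:
KE_max = E_photon - φ = 12.0607 eV - 4.15 eV = 7.9107 eV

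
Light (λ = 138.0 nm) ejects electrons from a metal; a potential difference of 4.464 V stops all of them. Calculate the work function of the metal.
4.52 eV

The stopping potential gives the maximum kinetic energy: KE_max = eV_s = 4.464 eV

From Einstein's photoelectric equation: KE_max = hc/λ - φ
Rearranging: φ = hc/λ - KE_max

Calculate photon energy:
E_photon = hc/λ = (6.626×10⁻³⁴ J·s)(3×10⁸ m/s) / (138.0×10⁻⁹ m) = 8.9844 eV

Therefore:
φ = 8.9844 - 4.464 = 4.52 eV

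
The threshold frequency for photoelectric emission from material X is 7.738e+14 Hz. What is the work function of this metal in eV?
3.20 eV

At the threshold frequency, photon energy equals work function:
φ = hf₀

Calculating:
φ = (6.626×10⁻³⁴ J·s)(7.738e+14 Hz)
φ = 3.20 eV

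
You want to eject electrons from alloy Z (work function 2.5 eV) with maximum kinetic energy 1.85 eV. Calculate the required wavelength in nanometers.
285.02 nm

From Einstein's equation: KE_max = hc/λ - φ

Rearranging for λ:
hc/λ = KE_max + φ
λ = hc/(KE_max + φ)

Required photon energy:
E_photon = KE_max + φ = 1.85 + 2.5 = 4.35 eV

Required wavelength:
λ = hc/E_photon = (6.626×10⁻³⁴)(3×10⁸) / (4.35 × 1.602×10⁻¹⁹)
λ = 285.02 nm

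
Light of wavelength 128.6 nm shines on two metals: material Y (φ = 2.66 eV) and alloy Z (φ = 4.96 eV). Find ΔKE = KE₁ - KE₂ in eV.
2.3000 eV

Using KE_max = hc/λ - φ for each metal:

Photon energy: E = hc/λ = 9.6411 eV

For material Y (φ₁ = 2.66 eV):
KE₁ = E - φ₁ = 9.6411 - 2.66 = 6.9811 eV

For alloy Z (φ₂ = 4.96 eV):
KE₂ = E - φ₂ = 9.6411 - 4.96 = 4.6811 eV

Difference:
ΔKE = KE₁ - KE₂ = 6.9811 - 4.6811 = 2.3000 eV

Note: The difference equals the difference in work functions: 4.96 - 2.66 = 2.30 eV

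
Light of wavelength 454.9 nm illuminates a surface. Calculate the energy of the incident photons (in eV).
2.7255 eV

Using E = hf = hc/λ:

E = hc/λ = (6.626×10⁻³⁴ J·s)(3×10⁸ m/s) / (454.9×10⁻⁹ m)
E = 2.7255 eV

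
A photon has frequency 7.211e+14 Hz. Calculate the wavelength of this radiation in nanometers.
415.74 nm

Using the wave equation: c = fλ

Solving for wavelength:
λ = c/f = (3×10⁸ m/s) / (7.211e+14 Hz)
λ = 415.74 nm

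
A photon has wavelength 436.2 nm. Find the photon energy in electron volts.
2.8424 eV

Using E = hf = hc/λ:

E = hc/λ = (6.626×10⁻³⁴ J·s)(3×10⁸ m/s) / (436.2×10⁻⁹ m)
E = 2.8424 eV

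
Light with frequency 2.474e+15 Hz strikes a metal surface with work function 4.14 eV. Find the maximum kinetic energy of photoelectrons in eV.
6.0916 eV

Using Einstein's photoelectric equation: KE_max = hf - φ

First, calculate the photon energy:
E_photon = hf = (6.626×10⁻³⁴ J·s)(2.474e+15 Hz)
E_photon = 10.2316 eV

Then, the maximum kinetic energy:
KE_max = E_photon - φ = 10.2316 eV - 4.14 eV = 6.0916 eV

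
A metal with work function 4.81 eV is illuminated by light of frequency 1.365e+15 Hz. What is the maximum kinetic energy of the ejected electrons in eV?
0.8352 eV

Using Einstein's photoelectric equation: KE_max = hf - φ

First, calculate the photon energy:
E_photon = hf = (6.626×10⁻³⁴ J·s)(1.365e+15 Hz)
E_photon = 5.6452 eV

Then, the maximum kinetic energy:
KE_max = E_photon - φ = 5.6452 eV - 4.81 eV = 0.8352 eV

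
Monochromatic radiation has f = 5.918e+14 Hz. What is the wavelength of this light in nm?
506.58 nm

Using the wave equation: c = fλ

Solving for wavelength:
λ = c/f = (3×10⁸ m/s) / (5.918e+14 Hz)
λ = 506.58 nm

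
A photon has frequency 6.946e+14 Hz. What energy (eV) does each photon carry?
2.8726 eV

Using E = hf:

E = hf = (6.626×10⁻³⁴ J·s)(6.946e+14 Hz)
E = 2.8726 eV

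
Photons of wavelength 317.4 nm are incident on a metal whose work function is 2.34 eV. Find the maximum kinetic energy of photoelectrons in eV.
1.5662 eV

Using Einstein's photoelectric equation: KE_max = hf - φ = hc/λ - φ

First, calculate the photon energy:
E_photon = hc/λ = (6.626×10⁻³⁴ J·s)(3×10⁸ m/s) / (317.4×10⁻⁹ m)
E_photon = 3.9062 eV

Then, the maximum kinetic energy:
KE_max = E_photon - φ = 3.9062 eV - 2.34 eV = 1.5662 eV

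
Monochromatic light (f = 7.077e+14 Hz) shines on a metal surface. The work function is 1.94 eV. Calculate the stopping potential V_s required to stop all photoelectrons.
0.9868 V

The stopping potential V_s satisfies: eV_s = KE_max

First, find KE_max using Einstein's equation:
E_photon = hf = (6.626×10⁻³⁴ J·s)(7.077e+14 Hz) = 2.9268 eV
KE_max = E_photon - φ = 2.9268 - 1.94 = 0.9868 eV

Since eV_s = KE_max:
V_s = KE_max/e = 0.9868 V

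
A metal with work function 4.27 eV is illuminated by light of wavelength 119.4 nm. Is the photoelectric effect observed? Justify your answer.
Yes

For photoemission, the photon energy must exceed the work function.

Photon energy: E = hc/λ = 10.3839 eV
Work function: φ = 4.27 eV

Since E_photon (10.3839 eV) > φ (4.27 eV), photoemission WILL occur.
The threshold wavelength is λ₀ = hc/φ = 290.4 nm.
Since 119.4 nm < 290.4 nm, the light has sufficient energy.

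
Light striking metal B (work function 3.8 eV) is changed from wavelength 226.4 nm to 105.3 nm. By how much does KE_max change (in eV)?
6.2980 eV

Using Einstein's equation: KE_max = hc/λ - φ

For λ₁ = 226.4 nm:
KE₁ = hc/λ₁ - φ = 5.4763 - 3.8 = 1.6763 eV

For λ₂ = 105.3 nm:
KE₂ = hc/λ₂ - φ = 11.7744 - 3.8 = 7.9744 eV

Change in KE:
ΔKE = KE₂ - KE₁ = 7.9744 - 1.6763 = 6.2980 eV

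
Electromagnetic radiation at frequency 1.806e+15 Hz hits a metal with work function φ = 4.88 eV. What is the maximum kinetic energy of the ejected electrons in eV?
2.5890 eV

Using Einstein's photoelectric equation: KE_max = hf - φ

First, calculate the photon energy:
E_photon = hf = (6.626×10⁻³⁴ J·s)(1.806e+15 Hz)
E_photon = 7.4690 eV

Then, the maximum kinetic energy:
KE_max = E_photon - φ = 7.4690 eV - 4.88 eV = 2.5890 eV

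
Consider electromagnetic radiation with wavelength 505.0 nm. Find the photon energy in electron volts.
2.4551 eV

Using E = hf = hc/λ:

E = hc/λ = (6.626×10⁻³⁴ J·s)(3×10⁸ m/s) / (505.0×10⁻⁹ m)
E = 2.4551 eV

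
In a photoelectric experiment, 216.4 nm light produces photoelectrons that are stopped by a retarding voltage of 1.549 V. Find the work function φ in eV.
4.18 eV

The stopping potential gives the maximum kinetic energy: KE_max = eV_s = 1.549 eV

From Einstein's photoelectric equation: KE_max = hc/λ - φ
Rearranging: φ = hc/λ - KE_max

Calculate photon energy:
E_photon = hc/λ = (6.626×10⁻³⁴ J·s)(3×10⁸ m/s) / (216.4×10⁻⁹ m) = 5.7294 eV

Therefore:
φ = 5.7294 - 1.549 = 4.18 eV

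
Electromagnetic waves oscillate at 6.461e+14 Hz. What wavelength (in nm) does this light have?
464.00 nm

Using the wave equation: c = fλ

Solving for wavelength:
λ = c/f = (3×10⁸ m/s) / (6.461e+14 Hz)
λ = 464.00 nm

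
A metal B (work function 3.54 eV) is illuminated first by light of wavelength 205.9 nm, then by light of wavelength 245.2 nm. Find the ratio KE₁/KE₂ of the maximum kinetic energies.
1.6364

Using Einstein's equation: KE_max = hc/λ - φ

For λ₁ = 205.9 nm:
E₁ = hc/λ₁ = 6.0216 eV
KE₁ = E₁ - φ = 6.0216 - 3.54 = 2.4816 eV

For λ₂ = 245.2 nm:
E₂ = hc/λ₂ = 5.0565 eV
KE₂ = E₂ - φ = 5.0565 - 3.54 = 1.5165 eV

Ratio: KE₁/KE₂ = 2.4816/1.5165 = 1.6364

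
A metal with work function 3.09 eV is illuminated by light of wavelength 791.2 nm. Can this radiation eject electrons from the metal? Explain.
No

For photoemission, the photon energy must exceed the work function.

Photon energy: E = hc/λ = 1.5670 eV
Work function: φ = 3.09 eV

Since E_photon (1.5670 eV) < φ (3.09 eV), photoemission will NOT occur.
The threshold wavelength is λ₀ = hc/φ = 401.2 nm.
Since 791.2 nm > 401.2 nm, the photons lack sufficient energy.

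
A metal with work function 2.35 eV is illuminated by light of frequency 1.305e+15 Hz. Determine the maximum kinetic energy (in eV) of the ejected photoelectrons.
3.0470 eV

Using Einstein's photoelectric equation: KE_max = hf - φ

First, calculate the photon energy:
E_photon = hf = (6.626×10⁻³⁴ J·s)(1.305e+15 Hz)
E_photon = 5.3970 eV

Then, the maximum kinetic energy:
KE_max = E_photon - φ = 5.3970 eV - 2.35 eV = 3.0470 eV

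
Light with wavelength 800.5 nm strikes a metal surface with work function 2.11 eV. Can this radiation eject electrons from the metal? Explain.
No

For photoemission, the photon energy must exceed the work function.

Photon energy: E = hc/λ = 1.5488 eV
Work function: φ = 2.11 eV

Since E_photon (1.5488 eV) < φ (2.11 eV), photoemission will NOT occur.
The threshold wavelength is λ₀ = hc/φ = 587.6 nm.
Since 800.5 nm > 587.6 nm, the photons lack sufficient energy.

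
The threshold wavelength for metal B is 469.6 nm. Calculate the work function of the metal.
2.64 eV

At the threshold wavelength, photon energy equals work function:
φ = hc/λ₀

Calculating:
φ = (6.626×10⁻³⁴ J·s)(3×10⁸ m/s) / (469.6×10⁻⁹ m)
φ = 2.64 eV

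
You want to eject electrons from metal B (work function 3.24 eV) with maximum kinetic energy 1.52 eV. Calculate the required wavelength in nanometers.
260.47 nm

From Einstein's equation: KE_max = hc/λ - φ

Rearranging for λ:
hc/λ = KE_max + φ
λ = hc/(KE_max + φ)

Required photon energy:
E_photon = KE_max + φ = 1.52 + 3.24 = 4.76 eV

Required wavelength:
λ = hc/E_photon = (6.626×10⁻³⁴)(3×10⁸) / (4.76 × 1.602×10⁻¹⁹)
λ = 260.47 nm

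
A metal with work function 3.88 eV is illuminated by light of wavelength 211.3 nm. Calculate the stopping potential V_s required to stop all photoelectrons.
1.9877 V

The stopping potential V_s satisfies: eV_s = KE_max

First, find KE_max using Einstein's equation:
E_photon = hc/λ = 5.8677 eV
KE_max = E_photon - φ = 5.8677 - 3.88 = 1.9877 eV

Since eV_s = KE_max:
V_s = KE_max/e = 1.9877 V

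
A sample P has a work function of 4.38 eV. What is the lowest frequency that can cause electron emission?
1.0591e+15 Hz

The threshold frequency is when the photon energy equals the work function:
hf₀ = φ

Solving for f₀:
f₀ = φ/h = (4.38 eV × 1.602×10⁻¹⁹ J/eV) / (6.626×10⁻³⁴ J·s)
f₀ = 1.0591e+15 Hz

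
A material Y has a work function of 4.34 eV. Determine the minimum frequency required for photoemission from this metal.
1.0494e+15 Hz

The threshold frequency is when the photon energy equals the work function:
hf₀ = φ

Solving for f₀:
f₀ = φ/h = (4.34 eV × 1.602×10⁻¹⁹ J/eV) / (6.626×10⁻³⁴ J·s)
f₀ = 1.0494e+15 Hz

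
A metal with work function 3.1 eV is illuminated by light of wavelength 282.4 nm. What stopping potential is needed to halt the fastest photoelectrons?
1.2904 V

The stopping potential V_s satisfies: eV_s = KE_max

First, find KE_max using Einstein's equation:
E_photon = hc/λ = 4.3904 eV
KE_max = E_photon - φ = 4.3904 - 3.1 = 1.2904 eV

Since eV_s = KE_max:
V_s = KE_max/e = 1.2904 V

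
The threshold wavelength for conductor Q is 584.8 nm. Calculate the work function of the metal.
2.12 eV

At the threshold wavelength, photon energy equals work function:
φ = hc/λ₀

Calculating:
φ = (6.626×10⁻³⁴ J·s)(3×10⁸ m/s) / (584.8×10⁻⁹ m)
φ = 2.12 eV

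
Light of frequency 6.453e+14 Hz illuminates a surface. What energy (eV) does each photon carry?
2.6687 eV

Using E = hf:

E = hf = (6.626×10⁻³⁴ J·s)(6.453e+14 Hz)
E = 2.6687 eV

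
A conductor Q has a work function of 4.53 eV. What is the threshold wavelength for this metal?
273.70 nm

The threshold wavelength is when the photon energy equals the work function:
hc/λ₀ = φ

Solving for λ₀:
λ₀ = hc/φ = (6.626×10⁻³⁴ J·s)(3×10⁸ m/s) / (4.53 eV × 1.602×10⁻¹⁹ J/eV)
λ₀ = 273.70 nm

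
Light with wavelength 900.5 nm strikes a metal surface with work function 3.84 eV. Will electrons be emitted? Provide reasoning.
No

For photoemission, the photon energy must exceed the work function.

Photon energy: E = hc/λ = 1.3768 eV
Work function: φ = 3.84 eV

Since E_photon (1.3768 eV) < φ (3.84 eV), photoemission will NOT occur.
The threshold wavelength is λ₀ = hc/φ = 322.9 nm.
Since 900.5 nm > 322.9 nm, the photons lack sufficient energy.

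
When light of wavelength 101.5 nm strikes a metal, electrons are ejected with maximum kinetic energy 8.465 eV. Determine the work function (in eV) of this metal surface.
3.75 eV

From Einstein's photoelectric equation: KE_max = hf - φ = hc/λ - φ

Rearranging for φ:
φ = hc/λ - KE_max

Calculate photon energy:
E_photon = hc/λ = 12.2152 eV

Therefore:
φ = 12.2152 - 8.465 = 3.75 eV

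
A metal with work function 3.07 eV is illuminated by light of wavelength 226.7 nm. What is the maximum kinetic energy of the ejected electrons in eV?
2.3991 eV

Using Einstein's photoelectric equation: KE_max = hf - φ = hc/λ - φ

First, calculate the photon energy:
E_photon = hc/λ = (6.626×10⁻³⁴ J·s)(3×10⁸ m/s) / (226.7×10⁻⁹ m)
E_photon = 5.4691 eV

Then, the maximum kinetic energy:
KE_max = E_photon - φ = 5.4691 eV - 3.07 eV = 2.3991 eV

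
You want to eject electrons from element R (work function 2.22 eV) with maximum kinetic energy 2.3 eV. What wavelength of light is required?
274.30 nm

From Einstein's equation: KE_max = hc/λ - φ

Rearranging for λ:
hc/λ = KE_max + φ
λ = hc/(KE_max + φ)

Required photon energy:
E_photon = KE_max + φ = 2.3 + 2.22 = 4.52 eV

Required wavelength:
λ = hc/E_photon = (6.626×10⁻³⁴)(3×10⁸) / (4.52 × 1.602×10⁻¹⁹)
λ = 274.30 nm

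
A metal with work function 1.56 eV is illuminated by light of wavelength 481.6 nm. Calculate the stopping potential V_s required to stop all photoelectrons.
1.0144 V

The stopping potential V_s satisfies: eV_s = KE_max

First, find KE_max using Einstein's equation:
E_photon = hc/λ = 2.5744 eV
KE_max = E_photon - φ = 2.5744 - 1.56 = 1.0144 eV

Since eV_s = KE_max:
V_s = KE_max/e = 1.0144 V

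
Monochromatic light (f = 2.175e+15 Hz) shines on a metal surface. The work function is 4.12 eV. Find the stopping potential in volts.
4.8751 V

The stopping potential V_s satisfies: eV_s = KE_max

First, find KE_max using Einstein's equation:
E_photon = hf = (6.626×10⁻³⁴ J·s)(2.175e+15 Hz) = 8.9951 eV
KE_max = E_photon - φ = 8.9951 - 4.12 = 4.8751 eV

Since eV_s = KE_max:
V_s = KE_max/e = 4.8751 V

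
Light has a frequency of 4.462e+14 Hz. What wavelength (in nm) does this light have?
671.88 nm

Using the wave equation: c = fλ

Solving for wavelength:
λ = c/f = (3×10⁸ m/s) / (4.462e+14 Hz)
λ = 671.88 nm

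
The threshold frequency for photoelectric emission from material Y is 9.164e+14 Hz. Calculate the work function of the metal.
3.79 eV

At the threshold frequency, photon energy equals work function:
φ = hf₀

Calculating:
φ = (6.626×10⁻³⁴ J·s)(9.164e+14 Hz)
φ = 3.79 eV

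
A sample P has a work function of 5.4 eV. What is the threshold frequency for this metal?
1.3057e+15 Hz

The threshold frequency is when the photon energy equals the work function:
hf₀ = φ

Solving for f₀:
f₀ = φ/h = (5.4 eV × 1.602×10⁻¹⁹ J/eV) / (6.626×10⁻³⁴ J·s)
f₀ = 1.3057e+15 Hz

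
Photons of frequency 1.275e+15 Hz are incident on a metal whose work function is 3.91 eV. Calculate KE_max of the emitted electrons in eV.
1.3630 eV

Using Einstein's photoelectric equation: KE_max = hf - φ

First, calculate the photon energy:
E_photon = hf = (6.626×10⁻³⁴ J·s)(1.275e+15 Hz)
E_photon = 5.2730 eV

Then, the maximum kinetic energy:
KE_max = E_photon - φ = 5.2730 eV - 3.91 eV = 1.3630 eV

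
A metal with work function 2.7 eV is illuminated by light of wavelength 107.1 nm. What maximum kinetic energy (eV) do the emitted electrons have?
8.8765 eV

Using Einstein's photoelectric equation: KE_max = hf - φ = hc/λ - φ

First, calculate the photon energy:
E_photon = hc/λ = (6.626×10⁻³⁴ J·s)(3×10⁸ m/s) / (107.1×10⁻⁹ m)
E_photon = 11.5765 eV

Then, the maximum kinetic energy:
KE_max = E_photon - φ = 11.5765 eV - 2.7 eV = 8.8765 eV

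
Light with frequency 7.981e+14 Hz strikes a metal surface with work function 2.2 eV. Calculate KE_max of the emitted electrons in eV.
1.1007 eV

Using Einstein's photoelectric equation: KE_max = hf - φ

First, calculate the photon energy:
E_photon = hf = (6.626×10⁻³⁴ J·s)(7.981e+14 Hz)
E_photon = 3.3007 eV

Then, the maximum kinetic energy:
KE_max = E_photon - φ = 3.3007 eV - 2.2 eV = 1.1007 eV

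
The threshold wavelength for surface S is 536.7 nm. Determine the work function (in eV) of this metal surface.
2.31 eV

At the threshold wavelength, photon energy equals work function:
φ = hc/λ₀

Calculating:
φ = (6.626×10⁻³⁴ J·s)(3×10⁸ m/s) / (536.7×10⁻⁹ m)
φ = 2.31 eV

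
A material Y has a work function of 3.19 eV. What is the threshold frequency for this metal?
7.7134e+14 Hz

The threshold frequency is when the photon energy equals the work function:
hf₀ = φ

Solving for f₀:
f₀ = φ/h = (3.19 eV × 1.602×10⁻¹⁹ J/eV) / (6.626×10⁻³⁴ J·s)
f₀ = 7.7134e+14 Hz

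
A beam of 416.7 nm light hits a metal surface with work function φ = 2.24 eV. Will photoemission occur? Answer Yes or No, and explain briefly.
Yes

For photoemission, the photon energy must exceed the work function.

Photon energy: E = hc/λ = 2.9754 eV
Work function: φ = 2.24 eV

Since E_photon (2.9754 eV) > φ (2.24 eV), photoemission WILL occur.
The threshold wavelength is λ₀ = hc/φ = 553.5 nm.
Since 416.7 nm < 553.5 nm, the light has sufficient energy.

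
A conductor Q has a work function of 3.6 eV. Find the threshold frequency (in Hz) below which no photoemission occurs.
8.7048e+14 Hz

The threshold frequency is when the photon energy equals the work function:
hf₀ = φ

Solving for f₀:
f₀ = φ/h = (3.6 eV × 1.602×10⁻¹⁹ J/eV) / (6.626×10⁻³⁴ J·s)
f₀ = 8.7048e+14 Hz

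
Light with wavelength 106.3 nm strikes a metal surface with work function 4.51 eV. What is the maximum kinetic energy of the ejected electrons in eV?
7.1536 eV

Using Einstein's photoelectric equation: KE_max = hf - φ = hc/λ - φ

First, calculate the photon energy:
E_photon = hc/λ = (6.626×10⁻³⁴ J·s)(3×10⁸ m/s) / (106.3×10⁻⁹ m)
E_photon = 11.6636 eV

Then, the maximum kinetic energy:
KE_max = E_photon - φ = 11.6636 eV - 4.51 eV = 7.1536 eV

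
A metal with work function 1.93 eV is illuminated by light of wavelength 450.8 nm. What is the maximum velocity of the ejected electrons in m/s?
5.3718e+05 m/s

First, find the maximum kinetic energy:
E_photon = hc/λ = 2.7503 eV
KE_max = E_photon - φ = 2.7503 - 1.93 = 0.8203 eV

Convert to Joules: KE_max = 0.8203 × 1.602×10⁻¹⁹ J = 1.3143e-19 J

Then use KE = ½mv² to find velocity:
v = √(2·KE/m) = √(2 × 1.3143e-19 J / 9.109e-31 kg)
v = 5.3718e+05 m/s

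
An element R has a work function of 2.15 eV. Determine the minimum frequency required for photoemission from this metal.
5.1987e+14 Hz

The threshold frequency is when the photon energy equals the work function:
hf₀ = φ

Solving for f₀:
f₀ = φ/h = (2.15 eV × 1.602×10⁻¹⁹ J/eV) / (6.626×10⁻³⁴ J·s)
f₀ = 5.1987e+14 Hz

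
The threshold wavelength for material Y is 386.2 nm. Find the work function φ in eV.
3.21 eV

At the threshold wavelength, photon energy equals work function:
φ = hc/λ₀

Calculating:
φ = (6.626×10⁻³⁴ J·s)(3×10⁸ m/s) / (386.2×10⁻⁹ m)
φ = 3.21 eV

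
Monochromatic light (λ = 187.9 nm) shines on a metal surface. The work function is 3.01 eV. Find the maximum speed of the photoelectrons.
1.1235e+06 m/s

First, find the maximum kinetic energy:
E_photon = hc/λ = 6.5984 eV
KE_max = E_photon - φ = 6.5984 - 3.01 = 3.5884 eV

Convert to Joules: KE_max = 3.5884 × 1.602×10⁻¹⁹ J = 5.7493e-19 J

Then use KE = ½mv² to find velocity:
v = √(2·KE/m) = √(2 × 5.7493e-19 J / 9.109e-31 kg)
v = 1.1235e+06 m/s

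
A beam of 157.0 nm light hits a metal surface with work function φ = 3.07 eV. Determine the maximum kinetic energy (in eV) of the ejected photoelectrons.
4.8271 eV

Using Einstein's photoelectric equation: KE_max = hf - φ = hc/λ - φ

First, calculate the photon energy:
E_photon = hc/λ = (6.626×10⁻³⁴ J·s)(3×10⁸ m/s) / (157.0×10⁻⁹ m)
E_photon = 7.8971 eV

Then, the maximum kinetic energy:
KE_max = E_photon - φ = 7.8971 eV - 3.07 eV = 4.8271 eV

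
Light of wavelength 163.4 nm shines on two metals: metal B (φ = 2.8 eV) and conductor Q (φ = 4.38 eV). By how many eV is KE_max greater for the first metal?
1.5800 eV

Using KE_max = hc/λ - φ for each metal:

Photon energy: E = hc/λ = 7.5878 eV

For metal B (φ₁ = 2.8 eV):
KE₁ = E - φ₁ = 7.5878 - 2.8 = 4.7878 eV

For conductor Q (φ₂ = 4.38 eV):
KE₂ = E - φ₂ = 7.5878 - 4.38 = 3.2078 eV

Difference:
ΔKE = KE₁ - KE₂ = 4.7878 - 3.2078 = 1.5800 eV

Note: The difference equals the difference in work functions: 4.38 - 2.8 = 1.58 eV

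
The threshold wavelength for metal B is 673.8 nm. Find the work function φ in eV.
1.84 eV

At the threshold wavelength, photon energy equals work function:
φ = hc/λ₀

Calculating:
φ = (6.626×10⁻³⁴ J·s)(3×10⁸ m/s) / (673.8×10⁻⁹ m)
φ = 1.84 eV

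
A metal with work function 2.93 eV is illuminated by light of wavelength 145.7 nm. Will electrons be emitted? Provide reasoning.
Yes

For photoemission, the photon energy must exceed the work function.

Photon energy: E = hc/λ = 8.5096 eV
Work function: φ = 2.93 eV

Since E_photon (8.5096 eV) > φ (2.93 eV), photoemission WILL occur.
The threshold wavelength is λ₀ = hc/φ = 423.2 nm.
Since 145.7 nm < 423.2 nm, the light has sufficient energy.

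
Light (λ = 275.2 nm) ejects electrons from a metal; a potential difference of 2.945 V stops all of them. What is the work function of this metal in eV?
1.56 eV

The stopping potential gives the maximum kinetic energy: KE_max = eV_s = 2.945 eV

From Einstein's photoelectric equation: KE_max = hc/λ - φ
Rearranging: φ = hc/λ - KE_max

Calculate photon energy:
E_photon = hc/λ = (6.626×10⁻³⁴ J·s)(3×10⁸ m/s) / (275.2×10⁻⁹ m) = 4.5052 eV

Therefore:
φ = 4.5052 - 2.945 = 1.56 eV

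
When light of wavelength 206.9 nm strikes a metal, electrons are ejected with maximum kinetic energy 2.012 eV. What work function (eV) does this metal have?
3.98 eV

From Einstein's photoelectric equation: KE_max = hf - φ = hc/λ - φ

Rearranging for φ:
φ = hc/λ - KE_max

Calculate photon energy:
E_photon = hc/λ = 5.9925 eV

Therefore:
φ = 5.9925 - 2.012 = 3.98 eV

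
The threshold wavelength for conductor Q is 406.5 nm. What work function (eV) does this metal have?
3.05 eV

At the threshold wavelength, photon energy equals work function:
φ = hc/λ₀

Calculating:
φ = (6.626×10⁻³⁴ J·s)(3×10⁸ m/s) / (406.5×10⁻⁹ m)
φ = 3.05 eV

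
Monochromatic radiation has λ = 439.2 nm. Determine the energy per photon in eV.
2.8230 eV

Using E = hf = hc/λ:

E = hc/λ = (6.626×10⁻³⁴ J·s)(3×10⁸ m/s) / (439.2×10⁻⁹ m)
E = 2.8230 eV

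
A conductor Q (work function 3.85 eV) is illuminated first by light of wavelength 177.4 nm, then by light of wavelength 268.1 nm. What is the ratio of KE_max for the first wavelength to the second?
4.0526

Using Einstein's equation: KE_max = hc/λ - φ

For λ₁ = 177.4 nm:
E₁ = hc/λ₁ = 6.9890 eV
KE₁ = E₁ - φ = 6.9890 - 3.85 = 3.1390 eV

For λ₂ = 268.1 nm:
E₂ = hc/λ₂ = 4.6246 eV
KE₂ = E₂ - φ = 4.6246 - 3.85 = 0.7746 eV

Ratio: KE₁/KE₂ = 3.1390/0.7746 = 4.0526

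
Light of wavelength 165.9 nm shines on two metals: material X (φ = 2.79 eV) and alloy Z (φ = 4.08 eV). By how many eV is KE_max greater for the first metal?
1.2900 eV

Using KE_max = hc/λ - φ for each metal:

Photon energy: E = hc/λ = 7.4734 eV

For material X (φ₁ = 2.79 eV):
KE₁ = E - φ₁ = 7.4734 - 2.79 = 4.6834 eV

For alloy Z (φ₂ = 4.08 eV):
KE₂ = E - φ₂ = 7.4734 - 4.08 = 3.3934 eV

Difference:
ΔKE = KE₁ - KE₂ = 4.6834 - 3.3934 = 1.2900 eV

Note: The difference equals the difference in work functions: 4.08 - 2.79 = 1.29 eV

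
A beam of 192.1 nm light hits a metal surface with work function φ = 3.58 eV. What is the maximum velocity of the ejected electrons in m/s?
1.0055e+06 m/s

First, find the maximum kinetic energy:
E_photon = hc/λ = 6.4541 eV
KE_max = E_photon - φ = 6.4541 - 3.58 = 2.8741 eV

Convert to Joules: KE_max = 2.8741 × 1.602×10⁻¹⁹ J = 4.6049e-19 J

Then use KE = ½mv² to find velocity:
v = √(2·KE/m) = √(2 × 4.6049e-19 J / 9.109e-31 kg)
v = 1.0055e+06 m/s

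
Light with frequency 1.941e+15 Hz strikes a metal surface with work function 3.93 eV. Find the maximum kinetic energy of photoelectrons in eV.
4.0973 eV

Using Einstein's photoelectric equation: KE_max = hf - φ

First, calculate the photon energy:
E_photon = hf = (6.626×10⁻³⁴ J·s)(1.941e+15 Hz)
E_photon = 8.0273 eV

Then, the maximum kinetic energy:
KE_max = E_photon - φ = 8.0273 eV - 3.93 eV = 4.0973 eV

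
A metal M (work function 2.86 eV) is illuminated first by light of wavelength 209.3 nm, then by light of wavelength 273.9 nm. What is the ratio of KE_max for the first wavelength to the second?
1.8383

Using Einstein's equation: KE_max = hc/λ - φ

For λ₁ = 209.3 nm:
E₁ = hc/λ₁ = 5.9238 eV
KE₁ = E₁ - φ = 5.9238 - 2.86 = 3.0638 eV

For λ₂ = 273.9 nm:
E₂ = hc/λ₂ = 4.5266 eV
KE₂ = E₂ - φ = 4.5266 - 2.86 = 1.6666 eV

Ratio: KE₁/KE₂ = 3.0638/1.6666 = 1.8383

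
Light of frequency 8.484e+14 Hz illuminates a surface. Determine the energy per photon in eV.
3.5087 eV

Using E = hf:

E = hf = (6.626×10⁻³⁴ J·s)(8.484e+14 Hz)
E = 3.5087 eV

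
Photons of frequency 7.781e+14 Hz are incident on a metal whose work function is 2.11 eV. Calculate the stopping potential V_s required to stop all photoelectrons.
1.1080 V

The stopping potential V_s satisfies: eV_s = KE_max

First, find KE_max using Einstein's equation:
E_photon = hf = (6.626×10⁻³⁴ J·s)(7.781e+14 Hz) = 3.2180 eV
KE_max = E_photon - φ = 3.2180 - 2.11 = 1.1080 eV

Since eV_s = KE_max:
V_s = KE_max/e = 1.1080 V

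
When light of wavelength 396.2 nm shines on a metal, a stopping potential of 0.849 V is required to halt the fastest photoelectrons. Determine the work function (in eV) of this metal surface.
2.28 eV

The stopping potential gives the maximum kinetic energy: KE_max = eV_s = 0.849 eV

From Einstein's photoelectric equation: KE_max = hc/λ - φ
Rearranging: φ = hc/λ - KE_max

Calculate photon energy:
E_photon = hc/λ = (6.626×10⁻³⁴ J·s)(3×10⁸ m/s) / (396.2×10⁻⁹ m) = 3.1293 eV

Therefore:
φ = 3.1293 - 0.849 = 2.28 eV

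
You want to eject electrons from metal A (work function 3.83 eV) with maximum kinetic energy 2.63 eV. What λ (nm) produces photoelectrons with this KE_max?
191.93 nm

From Einstein's equation: KE_max = hc/λ - φ

Rearranging for λ:
hc/λ = KE_max + φ
λ = hc/(KE_max + φ)

Required photon energy:
E_photon = KE_max + φ = 2.63 + 3.83 = 6.46 eV

Required wavelength:
λ = hc/E_photon = (6.626×10⁻³⁴)(3×10⁸) / (6.46 × 1.602×10⁻¹⁹)
λ = 191.93 nm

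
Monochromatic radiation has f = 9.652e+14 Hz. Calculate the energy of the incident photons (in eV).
3.9917 eV

Using E = hf:

E = hf = (6.626×10⁻³⁴ J·s)(9.652e+14 Hz)
E = 3.9917 eV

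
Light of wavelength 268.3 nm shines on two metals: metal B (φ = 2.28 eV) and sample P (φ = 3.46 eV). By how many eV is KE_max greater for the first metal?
1.1800 eV

Using KE_max = hc/λ - φ for each metal:

Photon energy: E = hc/λ = 4.6211 eV

For metal B (φ₁ = 2.28 eV):
KE₁ = E - φ₁ = 4.6211 - 2.28 = 2.3411 eV

For sample P (φ₂ = 3.46 eV):
KE₂ = E - φ₂ = 4.6211 - 3.46 = 1.1611 eV

Difference:
ΔKE = KE₁ - KE₂ = 2.3411 - 1.1611 = 1.1800 eV

Note: The difference equals the difference in work functions: 3.46 - 2.28 = 1.18 eV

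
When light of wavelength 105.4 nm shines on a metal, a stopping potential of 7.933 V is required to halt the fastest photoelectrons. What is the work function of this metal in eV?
3.83 eV

The stopping potential gives the maximum kinetic energy: KE_max = eV_s = 7.933 eV

From Einstein's photoelectric equation: KE_max = hc/λ - φ
Rearranging: φ = hc/λ - KE_max

Calculate photon energy:
E_photon = hc/λ = (6.626×10⁻³⁴ J·s)(3×10⁸ m/s) / (105.4×10⁻⁹ m) = 11.7632 eV

Therefore:
φ = 11.7632 - 7.933 = 3.83 eV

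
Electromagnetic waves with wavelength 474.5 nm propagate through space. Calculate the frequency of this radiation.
6.3181e+14 Hz

Using the wave equation: c = fλ

Solving for frequency:
f = c/λ = (3×10⁸ m/s) / (474.5×10⁻⁹ m)
f = 6.3181e+14 Hz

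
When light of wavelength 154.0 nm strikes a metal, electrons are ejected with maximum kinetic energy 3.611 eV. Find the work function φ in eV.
4.44 eV

From Einstein's photoelectric equation: KE_max = hf - φ = hc/λ - φ

Rearranging for φ:
φ = hc/λ - KE_max

Calculate photon energy:
E_photon = hc/λ = 8.0509 eV

Therefore:
φ = 8.0509 - 3.611 = 4.44 eV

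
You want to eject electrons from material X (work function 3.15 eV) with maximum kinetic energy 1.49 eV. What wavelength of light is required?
267.21 nm

From Einstein's equation: KE_max = hc/λ - φ

Rearranging for λ:
hc/λ = KE_max + φ
λ = hc/(KE_max + φ)

Required photon energy:
E_photon = KE_max + φ = 1.49 + 3.15 = 4.64 eV

Required wavelength:
λ = hc/E_photon = (6.626×10⁻³⁴)(3×10⁸) / (4.64 × 1.602×10⁻¹⁹)
λ = 267.21 nm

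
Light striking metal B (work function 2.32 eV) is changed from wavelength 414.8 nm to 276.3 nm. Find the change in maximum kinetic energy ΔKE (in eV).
1.4983 eV

Using Einstein's equation: KE_max = hc/λ - φ

For λ₁ = 414.8 nm:
KE₁ = hc/λ₁ - φ = 2.9890 - 2.32 = 0.6690 eV

For λ₂ = 276.3 nm:
KE₂ = hc/λ₂ - φ = 4.4873 - 2.32 = 2.1673 eV

Change in KE:
ΔKE = KE₂ - KE₁ = 2.1673 - 0.6690 = 1.4983 eV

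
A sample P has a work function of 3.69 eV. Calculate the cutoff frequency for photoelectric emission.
8.9224e+14 Hz

The threshold frequency is when the photon energy equals the work function:
hf₀ = φ

Solving for f₀:
f₀ = φ/h = (3.69 eV × 1.602×10⁻¹⁹ J/eV) / (6.626×10⁻³⁴ J·s)
f₀ = 8.9224e+14 Hz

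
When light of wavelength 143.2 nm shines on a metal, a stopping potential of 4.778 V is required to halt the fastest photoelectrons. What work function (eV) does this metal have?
3.88 eV

The stopping potential gives the maximum kinetic energy: KE_max = eV_s = 4.778 eV

From Einstein's photoelectric equation: KE_max = hc/λ - φ
Rearranging: φ = hc/λ - KE_max

Calculate photon energy:
E_photon = hc/λ = (6.626×10⁻³⁴ J·s)(3×10⁸ m/s) / (143.2×10⁻⁹ m) = 8.6581 eV

Therefore:
φ = 8.6581 - 4.778 = 3.88 eV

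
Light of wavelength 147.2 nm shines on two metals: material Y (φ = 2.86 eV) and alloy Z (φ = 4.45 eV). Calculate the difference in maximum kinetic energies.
1.5900 eV

Using KE_max = hc/λ - φ for each metal:

Photon energy: E = hc/λ = 8.4228 eV

For material Y (φ₁ = 2.86 eV):
KE₁ = E - φ₁ = 8.4228 - 2.86 = 5.5628 eV

For alloy Z (φ₂ = 4.45 eV):
KE₂ = E - φ₂ = 8.4228 - 4.45 = 3.9728 eV

Difference:
ΔKE = KE₁ - KE₂ = 5.5628 - 3.9728 = 1.5900 eV

Note: The difference equals the difference in work functions: 4.45 - 2.86 = 1.59 eV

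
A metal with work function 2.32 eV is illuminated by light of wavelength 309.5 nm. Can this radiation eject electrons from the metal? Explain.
Yes

For photoemission, the photon energy must exceed the work function.

Photon energy: E = hc/λ = 4.0060 eV
Work function: φ = 2.32 eV

Since E_photon (4.0060 eV) > φ (2.32 eV), photoemission WILL occur.
The threshold wavelength is λ₀ = hc/φ = 534.4 nm.
Since 309.5 nm < 534.4 nm, the light has sufficient energy.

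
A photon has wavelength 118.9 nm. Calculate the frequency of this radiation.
2.5214e+15 Hz

Using the wave equation: c = fλ

Solving for frequency:
f = c/λ = (3×10⁸ m/s) / (118.9×10⁻⁹ m)
f = 2.5214e+15 Hz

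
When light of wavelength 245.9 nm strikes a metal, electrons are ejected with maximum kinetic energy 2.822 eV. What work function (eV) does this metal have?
2.22 eV

From Einstein's photoelectric equation: KE_max = hf - φ = hc/λ - φ

Rearranging for φ:
φ = hc/λ - KE_max

Calculate photon energy:
E_photon = hc/λ = 5.0421 eV

Therefore:
φ = 5.0421 - 2.822 = 2.22 eV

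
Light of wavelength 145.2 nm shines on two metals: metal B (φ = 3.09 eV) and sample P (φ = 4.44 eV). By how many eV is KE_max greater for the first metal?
1.3500 eV

Using KE_max = hc/λ - φ for each metal:

Photon energy: E = hc/λ = 8.5389 eV

For metal B (φ₁ = 3.09 eV):
KE₁ = E - φ₁ = 8.5389 - 3.09 = 5.4489 eV

For sample P (φ₂ = 4.44 eV):
KE₂ = E - φ₂ = 8.5389 - 4.44 = 4.0989 eV

Difference:
ΔKE = KE₁ - KE₂ = 5.4489 - 4.0989 = 1.3500 eV

Note: The difference equals the difference in work functions: 4.44 - 3.09 = 1.35 eV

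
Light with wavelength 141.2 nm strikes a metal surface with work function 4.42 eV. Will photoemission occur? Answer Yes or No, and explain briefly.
Yes

For photoemission, the photon energy must exceed the work function.

Photon energy: E = hc/λ = 8.7808 eV
Work function: φ = 4.42 eV

Since E_photon (8.7808 eV) > φ (4.42 eV), photoemission WILL occur.
The threshold wavelength is λ₀ = hc/φ = 280.5 nm.
Since 141.2 nm < 280.5 nm, the light has sufficient energy.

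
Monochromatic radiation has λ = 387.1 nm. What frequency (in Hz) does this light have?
7.7446e+14 Hz

Using the wave equation: c = fλ

Solving for frequency:
f = c/λ = (3×10⁸ m/s) / (387.1×10⁻⁹ m)
f = 7.7446e+14 Hz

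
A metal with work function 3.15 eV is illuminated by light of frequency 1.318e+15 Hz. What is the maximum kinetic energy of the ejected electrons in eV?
2.3008 eV

Using Einstein's photoelectric equation: KE_max = hf - φ

First, calculate the photon energy:
E_photon = hf = (6.626×10⁻³⁴ J·s)(1.318e+15 Hz)
E_photon = 5.4508 eV

Then, the maximum kinetic energy:
KE_max = E_photon - φ = 5.4508 eV - 3.15 eV = 2.3008 eV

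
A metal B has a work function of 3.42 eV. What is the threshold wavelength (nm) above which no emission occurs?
362.53 nm

The threshold wavelength is when the photon energy equals the work function:
hc/λ₀ = φ

Solving for λ₀:
λ₀ = hc/φ = (6.626×10⁻³⁴ J·s)(3×10⁸ m/s) / (3.42 eV × 1.602×10⁻¹⁹ J/eV)
λ₀ = 362.53 nm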